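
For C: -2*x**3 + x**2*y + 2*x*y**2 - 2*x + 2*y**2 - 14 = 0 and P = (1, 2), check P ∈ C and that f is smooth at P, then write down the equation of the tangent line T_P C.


Tangent line at P: 4*x + 17*y - 38 = 0.

Step 1: f(1, 2) = 0, so P lies on C.
Step 2: partial derivatives
  f_x(x, y) = -6*x**2 + 2*x*y + 2*y**2 - 2, f_y(x, y) = x**2 + 4*x*y + 4*y.
  f_x(P) = 4, f_y(P) = 17 (gradient nonzero, so P is smooth).
Step 3: tangent line at P: 4·(x − 1) + 17·(y − 2) = 0.
Expanding: 4*x + 17*y - 38 = 0.


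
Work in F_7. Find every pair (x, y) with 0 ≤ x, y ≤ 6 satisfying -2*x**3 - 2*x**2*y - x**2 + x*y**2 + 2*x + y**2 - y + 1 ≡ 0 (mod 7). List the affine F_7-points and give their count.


Affine F_7-points: {(0, 3), (0, 5), (1, 0), (1, 5), (2, 1), (2, 2), (3, 0), (3, 3), (4, 3), (4, 5), (6, 0)}; count = 11.

For each of the 49 pairs (x, y) ∈ F_7², evaluate f(x, y) mod 7. Record the zeros.
  x = 0: [0↦1, 1↦1, 2↦3, 3↦0, 4↦6, 5↦0, 6↦3]  zeros at y ∈ {3, 5}
  x = 1: [0↦0, 1↦6, 2↦2, 3↦2, 4↦6, 5↦0, 6↦5]  zeros at y ∈ {0, 5}
  x = 2: [0↦6, 1↦0, 2↦0, 3↦6, 4↦4, 5↦1, 6↦4]  zeros at y ∈ {1, 2}
  x = 3: [0↦0, 1↦6, 2↦6, 3↦0, 4↦2, 5↦5, 6↦2]  zeros at y ∈ {0, 3}
  x = 4: [0↦5, 1↦5, 2↦1, 3↦0, 4↦2, 5↦0, 6↦1]  zeros at y ∈ {3, 5}
  x = 5: [0↦2, 1↦6, 2↦1, 3↦1, 4↦6, 5↦2, 6↦3]  zeros at y ∈ ∅
  x = 6: [0↦0, 1↦4, 2↦1, 3↦5, 4↦2, 5↦6, 6↦3]  zeros at y ∈ {0}
Collecting zeros: affine points = {(0, 3), (0, 5), (1, 0), (1, 5), (2, 1), (2, 2), (3, 0), (3, 3), (4, 3), (4, 5), (6, 0)}.
Total count |C(F_7)_aff| = 11.


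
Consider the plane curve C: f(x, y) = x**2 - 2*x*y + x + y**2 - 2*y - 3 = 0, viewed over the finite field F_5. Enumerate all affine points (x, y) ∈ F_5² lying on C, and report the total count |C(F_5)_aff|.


Affine F_5-points: {(0, 3), (0, 4), (1, 2), (2, 2), (2, 4)}; count = 5.

For each of the 25 pairs (x, y) ∈ F_5², evaluate f(x, y) mod 5. Record the zeros.
  x = 0: [0↦2, 1↦1, 2↦2, 3↦0, 4↦0]  zeros at y ∈ {3, 4}
  x = 1: [0↦4, 1↦1, 2↦0, 3↦1, 4↦4]  zeros at y ∈ {2}
  x = 2: [0↦3, 1↦3, 2↦0, 3↦4, 4↦0]  zeros at y ∈ {2, 4}
  x = 3: [0↦4, 1↦2, 2↦2, 3↦4, 4↦3]  zeros at y ∈ ∅
  x = 4: [0↦2, 1↦3, 2↦1, 3↦1, 4↦3]  zeros at y ∈ ∅
Collecting zeros: affine points = {(0, 3), (0, 4), (1, 2), (2, 2), (2, 4)}.
Total count |C(F_5)_aff| = 5.


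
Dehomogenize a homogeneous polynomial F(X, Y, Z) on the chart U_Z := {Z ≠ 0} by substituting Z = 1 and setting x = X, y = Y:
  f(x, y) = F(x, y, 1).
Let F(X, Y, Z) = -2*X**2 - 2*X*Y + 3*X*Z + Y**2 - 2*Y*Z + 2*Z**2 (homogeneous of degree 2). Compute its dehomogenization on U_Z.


f(x, y) = -2*x**2 - 2*x*y + 3*x + y**2 - 2*y + 2

On U_Z we set Z = 1. Each monomial c·X^i·Y^j·Z^k in F becomes c·x^i·y^j·1^k = c·x^i·y^j.
Substituting Z = 1: F(X, Y, 1) = -2*x**2 - 2*x*y + 3*x + y**2 - 2*y + 2.
Note: deg(f) ≤ deg(F) = 2; strict inequality happens when F is divisible by Z (lost terms).


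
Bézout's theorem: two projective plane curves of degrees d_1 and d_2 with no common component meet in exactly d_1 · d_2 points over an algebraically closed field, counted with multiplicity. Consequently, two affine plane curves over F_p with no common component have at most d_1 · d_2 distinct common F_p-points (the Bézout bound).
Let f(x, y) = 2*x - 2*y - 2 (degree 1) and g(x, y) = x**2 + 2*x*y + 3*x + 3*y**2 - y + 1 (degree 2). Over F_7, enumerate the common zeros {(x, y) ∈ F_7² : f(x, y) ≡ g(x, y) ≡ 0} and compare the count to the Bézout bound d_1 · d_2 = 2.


Common zeros: {(4, 3)}; count = 1; Bézout bound = 2.

deg(f) = 1, deg(g) = 2, so Bézout bound = 2.
Scan x ∈ F_7. For each x, list the y ∈ F_7 with f(x, y) ≡ 0 and those with g(x, y) ≡ 0 (mod 7); the common zeros in that column are the intersection.
  x = 0: f ≡ 0 at y ∈ {6}; g ≡ 0 at y ∈ ∅; common: ∅.
  x = 1: f ≡ 0 at y ∈ {0}; g ≡ 0 at y ∈ {3, 6}; common: ∅.
  x = 2: f ≡ 0 at y ∈ {1}; g ≡ 0 at y ∈ ∅; common: ∅.
  x = 3: f ≡ 0 at y ∈ {2}; g ≡ 0 at y ∈ {5}; common: ∅.
  x = 4: f ≡ 0 at y ∈ {3}; g ≡ 0 at y ∈ {3, 4}; common: {3}.
  x = 5: f ≡ 0 at y ∈ {4}; g ≡ 0 at y ∈ {5, 6}; common: ∅.
  x = 6: f ≡ 0 at y ∈ {5}; g ≡ 0 at y ∈ {4}; common: ∅.
Collecting: common zeros = {(4, 3)}, so the count is 1.
Comparison with the Bézout bound: 1 ≤ 2 = deg(f)·deg(g), as expected for curves with no common component (the affine F_7-count falls short of the bound because intersections may lie at infinity, over extension fields, or carry multiplicity).


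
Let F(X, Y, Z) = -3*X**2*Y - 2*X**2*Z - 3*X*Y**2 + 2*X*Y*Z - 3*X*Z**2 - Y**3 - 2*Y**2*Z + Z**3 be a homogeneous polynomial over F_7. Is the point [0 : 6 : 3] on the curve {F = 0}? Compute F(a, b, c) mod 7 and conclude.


F(0,6,3) ≡ 1 (mod 7); P is NOT on the curve.

Evaluate F(0, 6, 3) term-by-term (mod 7).
  -3*X**2*Y ↦ -3·0·6·1 = 0
  -2*X**2*Z ↦ -2·0·1·3 = 0
  -3*X*Y**2 ↦ -3·0·36·1 = 0
  2*X*Y*Z ↦ 2·0·6·3 = 0
  -3*X*Z**2 ↦ -3·0·1·9 = 0
  -Y**3 ↦ -1·1·216·1 = -216
  -2*Y**2*Z ↦ -2·1·36·3 = -216
  Z**3 ↦ 1·1·1·27 = 27
Sum: F(0, 6, 3) = (0) + (0) + (0) + (0) + (0) + (-216) + (-216) + (27) = -405.
Reducing mod 7: -405 ≡ 1 (mod 7).
Since F(a, b, c) ≡ 1 ≠ 0 (mod 7), P does NOT lie on the curve.


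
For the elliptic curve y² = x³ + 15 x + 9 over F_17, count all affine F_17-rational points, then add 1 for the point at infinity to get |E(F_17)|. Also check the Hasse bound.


Affine points = {(0, 3), (0, 14), (1, 5), (1, 12), (2, 8), (2, 9), (3, 8), (3, 9), (6, 3), (6, 14), (7, 7), (7, 10), (11, 3), (11, 14), (12, 8), (12, 9), (13, 2), (13, 15)}; affine count = 18; |E(F_17)| = 19.

Discriminant check: Δ ∝ 4a³ + 27b² = 4·15³ + 27·9² = 4·3375 + 27·81 ≡ 13 (mod 17). Nonzero ⇒ E is nonsingular.
For each x ∈ F_17, compute rhs = x³ + 15·x + 9 mod 17, then count y ∈ F_17 with y² ≡ rhs.
  x = 0: rhs = 9, matching y values: 3, 14 (2 points).
  x = 1: rhs = 8, matching y values: 5, 12 (2 points).
  x = 2: rhs = 13, matching y values: 8, 9 (2 points).
  x = 3: rhs = 13, matching y values: 8, 9 (2 points).
  x = 4: rhs = 14, matching y values: none (0 points).
  x = 5: rhs = 5, matching y values: none (0 points).
  x = 6: rhs = 9, matching y values: 3, 14 (2 points).
  x = 7: rhs = 15, matching y values: 7, 10 (2 points).
  x = 8: rhs = 12, matching y values: none (0 points).
  x = 9: rhs = 6, matching y values: none (0 points).
  x = 10: rhs = 3, matching y values: none (0 points).
  x = 11: rhs = 9, matching y values: 3, 14 (2 points).
  x = 12: rhs = 13, matching y values: 8, 9 (2 points).
  x = 13: rhs = 4, matching y values: 2, 15 (2 points).
  x = 14: rhs = 5, matching y values: none (0 points).
  x = 15: rhs = 5, matching y values: none (0 points).
  x = 16: rhs = 10, matching y values: none (0 points).
Total affine count: 18.
Full point count |E(F_17)| = 18 + 1 = 19.
Hasse bound: |19 − (17+1)| = |1| = 1 ≤ 2√17 ≈ 8.2462 ✓.


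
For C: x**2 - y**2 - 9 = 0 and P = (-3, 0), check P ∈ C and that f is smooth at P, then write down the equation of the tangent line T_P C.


Tangent line at P: -6*x - 18 = 0.

Step 1: f(-3, 0) = 0, so P lies on C.
Step 2: partial derivatives
  f_x(x, y) = 2*x, f_y(x, y) = -2*y.
  f_x(P) = -6, f_y(P) = 0 (gradient nonzero, so P is smooth).
Step 3: tangent line at P: -6·(x − -3) + 0·(y − 0) = 0.
Expanding: -6*x - 18 = 0.


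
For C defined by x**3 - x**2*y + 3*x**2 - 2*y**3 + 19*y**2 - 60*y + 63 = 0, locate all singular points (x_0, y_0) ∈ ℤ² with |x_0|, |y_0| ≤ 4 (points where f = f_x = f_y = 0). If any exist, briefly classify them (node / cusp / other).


Singular points: {(0, 3)}; classification: cusp.

Compute partial derivatives:
  f_x = 3*x**2 - 2*x*y + 6*x.
  f_y = -x**2 - 6*y**2 + 38*y - 60.
Scan x_0 ∈ {−4, ..., 4}. For each x_0, f_y(x_0, y) is a polynomial in y; find its integer roots y ∈ {−4, ..., 4}, then test f_x and f at those candidates.
  x = -4: f_y(-4, y) = -6*y**2 + 38*y - 76; no integer root y with |y| ≤ 4.
  x = -3: f_y(-3, y) = -6*y**2 + 38*y - 69; no integer root y with |y| ≤ 4.
  x = -2: f_y(-2, y) = -6*y**2 + 38*y - 64; no integer root y with |y| ≤ 4.
  x = -1: f_y(-1, y) = -6*y**2 + 38*y - 61; no integer root y with |y| ≤ 4.
  x = 0: f_y(0, y) = -6*y**2 + 38*y - 60; vanishes at y ∈ {3}. (0, 3): f_x = 0, f = 0 — SINGULAR.
  x = 1: f_y(1, y) = -6*y**2 + 38*y - 61; no integer root y with |y| ≤ 4.
  x = 2: f_y(2, y) = -6*y**2 + 38*y - 64; no integer root y with |y| ≤ 4.
  x = 3: f_y(3, y) = -6*y**2 + 38*y - 69; no integer root y with |y| ≤ 4.
  x = 4: f_y(4, y) = -6*y**2 + 38*y - 76; no integer root y with |y| ≤ 4.
Only singular point on the grid: (0, 3).
Classify: substitute x = 0 + u, y = 3 + v and expand: f = u**3 - u**2*v - 2*v**3 + v**2.
No constant or linear terms (consistent with a singular point). Quadratic part: v**2. Cubic part: u**3 - u**2*v - 2*v**3.
The quadratic part v**2 is a perfect square, so there is a single (double) tangent line v = 0, i.e. y = 3. Restricting the cubic part to that line (v = 0) leaves u**3 ≠ 0, so f is not divisible by v and the branch is v² ≈ -u**3 to lowest order — this is a cusp.
Classification: cusp.


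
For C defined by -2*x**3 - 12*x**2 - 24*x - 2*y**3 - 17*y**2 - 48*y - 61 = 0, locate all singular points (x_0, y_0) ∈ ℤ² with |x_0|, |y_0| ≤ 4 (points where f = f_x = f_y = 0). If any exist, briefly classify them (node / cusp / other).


Singular points: {(-2, -3)}; classification: cusp.

Compute partial derivatives:
  f_x = -6*x**2 - 24*x - 24.
  f_y = -6*y**2 - 34*y - 48.
Scan x_0 ∈ {−4, ..., 4}. For each x_0, f_y(x_0, y) is a polynomial in y; find its integer roots y ∈ {−4, ..., 4}, then test f_x and f at those candidates.
  x = -4: f_y(-4, y) = -6*y**2 - 34*y - 48; vanishes at y ∈ {-3}. (-4, -3): f_x = -24 ≠ 0.
  x = -3: f_y(-3, y) = -6*y**2 - 34*y - 48; vanishes at y ∈ {-3}. (-3, -3): f_x = -6 ≠ 0.
  x = -2: f_y(-2, y) = -6*y**2 - 34*y - 48; vanishes at y ∈ {-3}. (-2, -3): f_x = 0, f = 0 — SINGULAR.
  x = -1: f_y(-1, y) = -6*y**2 - 34*y - 48; vanishes at y ∈ {-3}. (-1, -3): f_x = -6 ≠ 0.
  x = 0: f_y(0, y) = -6*y**2 - 34*y - 48; vanishes at y ∈ {-3}. (0, -3): f_x = -24 ≠ 0.
  x = 1: f_y(1, y) = -6*y**2 - 34*y - 48; vanishes at y ∈ {-3}. (1, -3): f_x = -54 ≠ 0.
  x = 2: f_y(2, y) = -6*y**2 - 34*y - 48; vanishes at y ∈ {-3}. (2, -3): f_x = -96 ≠ 0.
  x = 3: f_y(3, y) = -6*y**2 - 34*y - 48; vanishes at y ∈ {-3}. (3, -3): f_x = -150 ≠ 0.
  x = 4: f_y(4, y) = -6*y**2 - 34*y - 48; vanishes at y ∈ {-3}. (4, -3): f_x = -216 ≠ 0.
Only singular point on the grid: (-2, -3).
Classify: substitute x = -2 + u, y = -3 + v and expand: f = -2*u**3 - 2*v**3 + v**2.
No constant or linear terms (consistent with a singular point). Quadratic part: v**2. Cubic part: -2*u**3 - 2*v**3.
The quadratic part v**2 is a perfect square, so there is a single (double) tangent line v = 0, i.e. y = -3. Restricting the cubic part to that line (v = 0) leaves -2*u**3 ≠ 0, so f is not divisible by v and the branch is v² ≈ 2*u**3 to lowest order — this is a cusp.
Classification: cusp.


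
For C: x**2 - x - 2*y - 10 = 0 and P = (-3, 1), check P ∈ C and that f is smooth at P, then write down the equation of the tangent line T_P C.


Tangent line at P: -7*x - 2*y - 19 = 0.

Step 1: f(-3, 1) = 0, so P lies on C.
Step 2: partial derivatives
  f_x(x, y) = 2*x - 1, f_y(x, y) = -2.
  f_x(P) = -7, f_y(P) = -2 (gradient nonzero, so P is smooth).
Step 3: tangent line at P: -7·(x − -3) + -2·(y − 1) = 0.
Expanding: -7*x - 2*y - 19 = 0.


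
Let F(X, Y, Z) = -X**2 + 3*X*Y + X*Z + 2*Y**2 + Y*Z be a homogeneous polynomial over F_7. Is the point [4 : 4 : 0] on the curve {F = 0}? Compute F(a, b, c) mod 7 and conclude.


F(4,4,0) ≡ 1 (mod 7); P is NOT on the curve.

Evaluate F(4, 4, 0) term-by-term (mod 7).
  -X**2 ↦ -1·16·1·1 = -16
  3*X*Y ↦ 3·4·4·1 = 48
  X*Z ↦ 1·4·1·0 = 0
  2*Y**2 ↦ 2·1·16·1 = 32
  Y*Z ↦ 1·1·4·0 = 0
Sum: F(4, 4, 0) = (-16) + (48) + (0) + (32) + (0) = 64.
Reducing mod 7: 64 ≡ 1 (mod 7).
Since F(a, b, c) ≡ 1 ≠ 0 (mod 7), P does NOT lie on the curve.


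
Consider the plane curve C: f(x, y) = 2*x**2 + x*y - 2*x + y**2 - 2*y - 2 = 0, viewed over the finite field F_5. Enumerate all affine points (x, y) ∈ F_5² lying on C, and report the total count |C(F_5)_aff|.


Affine F_5-points: {(1, 2), (1, 4), (3, 0), (3, 4), (4, 1), (4, 2)}; count = 6.

For each of the 25 pairs (x, y) ∈ F_5², evaluate f(x, y) mod 5. Record the zeros.
  x = 0: [0↦3, 1↦2, 2↦3, 3↦1, 4↦1]  zeros at y ∈ ∅
  x = 1: [0↦3, 1↦3, 2↦0, 3↦4, 4↦0]  zeros at y ∈ {2, 4}
  x = 2: [0↦2, 1↦3, 2↦1, 3↦1, 4↦3]  zeros at y ∈ ∅
  x = 3: [0↦0, 1↦2, 2↦1, 3↦2, 4↦0]  zeros at y ∈ {0, 4}
  x = 4: [0↦2, 1↦0, 2↦0, 3↦2, 4↦1]  zeros at y ∈ {1, 2}
Collecting zeros: affine points = {(1, 2), (1, 4), (3, 0), (3, 4), (4, 1), (4, 2)}.
Total count |C(F_5)_aff| = 6.


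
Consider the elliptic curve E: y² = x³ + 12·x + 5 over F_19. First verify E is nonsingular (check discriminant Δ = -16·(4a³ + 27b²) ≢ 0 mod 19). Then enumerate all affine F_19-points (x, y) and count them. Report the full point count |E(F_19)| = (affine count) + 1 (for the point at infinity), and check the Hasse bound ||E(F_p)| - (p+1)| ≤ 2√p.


Affine points = {(0, 9), (0, 10), (3, 7), (3, 12), (5, 0), (8, 9), (8, 10), (9, 5), (9, 14), (10, 2), (10, 17), (11, 9), (11, 10), (15, 8), (15, 11), (17, 7), (17, 12), (18, 7), (18, 12)}; affine count = 19; |E(F_19)| = 20.

Discriminant check: Δ ∝ 4a³ + 27b² = 4·12³ + 27·5² = 4·1728 + 27·25 ≡ 6 (mod 19). Nonzero ⇒ E is nonsingular.
For each x ∈ F_19, compute rhs = x³ + 12·x + 5 mod 19, then count y ∈ F_19 with y² ≡ rhs.
  x = 0: rhs = 5, matching y values: 9, 10 (2 points).
  x = 1: rhs = 18, matching y values: none (0 points).
  x = 2: rhs = 18, matching y values: none (0 points).
  x = 3: rhs = 11, matching y values: 7, 12 (2 points).
  x = 4: rhs = 3, matching y values: none (0 points).
  x = 5: rhs = 0, matching y values: 0 (1 points).
  x = 6: rhs = 8, matching y values: none (0 points).
  x = 7: rhs = 14, matching y values: none (0 points).
  x = 8: rhs = 5, matching y values: 9, 10 (2 points).
  x = 9: rhs = 6, matching y values: 5, 14 (2 points).
  x = 10: rhs = 4, matching y values: 2, 17 (2 points).
  x = 11: rhs = 5, matching y values: 9, 10 (2 points).
  x = 12: rhs = 15, matching y values: none (0 points).
  x = 13: rhs = 2, matching y values: none (0 points).
  x = 14: rhs = 10, matching y values: none (0 points).
  x = 15: rhs = 7, matching y values: 8, 11 (2 points).
  x = 16: rhs = 18, matching y values: none (0 points).
  x = 17: rhs = 11, matching y values: 7, 12 (2 points).
  x = 18: rhs = 11, matching y values: 7, 12 (2 points).
Total affine count: 19.
Full point count |E(F_19)| = 19 + 1 = 20.
Hasse bound: |20 − (19+1)| = |0| = 0 ≤ 2√19 ≈ 8.7178 ✓.


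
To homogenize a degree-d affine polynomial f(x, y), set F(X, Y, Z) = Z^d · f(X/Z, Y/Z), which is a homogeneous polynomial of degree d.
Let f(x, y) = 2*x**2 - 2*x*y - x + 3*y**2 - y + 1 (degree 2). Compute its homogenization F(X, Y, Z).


F(X, Y, Z) = 2*X**2 - 2*X*Y - X*Z + 3*Y**2 - Y*Z + Z**2

deg(f) = 2.
Substitute x = X/Z, y = Y/Z into f, then multiply by Z^2.
  monomial 2·x^2·y^0 ↦ 2·X^2·Y^0·Z^0.
  monomial -2·x^1·y^1 ↦ -2·X^1·Y^1·Z^0.
  monomial -1·x^1·y^0 ↦ -1·X^1·Y^0·Z^1.
  monomial 3·x^0·y^2 ↦ 3·X^0·Y^2·Z^0.
  monomial -1·x^0·y^1 ↦ -1·X^0·Y^1·Z^1.
  monomial 1·x^0·y^0 ↦ 1·X^0·Y^0·Z^2.
Collecting: F(X, Y, Z) = 2*X**2 - 2*X*Y - X*Z + 3*Y**2 - Y*Z + Z**2.


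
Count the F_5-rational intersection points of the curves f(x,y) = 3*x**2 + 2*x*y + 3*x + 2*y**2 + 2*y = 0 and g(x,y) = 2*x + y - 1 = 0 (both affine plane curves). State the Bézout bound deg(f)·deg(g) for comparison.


Common zeros: ∅; count = 0; Bézout bound = 2.

deg(f) = 2, deg(g) = 1, so Bézout bound = 2.
Scan x ∈ F_5. For each x, list the y ∈ F_5 with f(x, y) ≡ 0 and those with g(x, y) ≡ 0 (mod 5); the common zeros in that column are the intersection.
  x = 0: f ≡ 0 at y ∈ {0, 4}; g ≡ 0 at y ∈ {1}; common: ∅.
  x = 1: f ≡ 0 at y ∈ ∅; g ≡ 0 at y ∈ {4}; common: ∅.
  x = 2: f ≡ 0 at y ∈ ∅; g ≡ 0 at y ∈ {2}; common: ∅.
  x = 3: f ≡ 0 at y ∈ {2, 4}; g ≡ 0 at y ∈ {0}; common: ∅.
  x = 4: f ≡ 0 at y ∈ {0}; g ≡ 0 at y ∈ {3}; common: ∅.
Collecting: common zeros = ∅, so the count is 0.
Comparison with the Bézout bound: 0 ≤ 2 = deg(f)·deg(g), as expected for curves with no common component (the affine F_5-count falls short of the bound because intersections may lie at infinity, over extension fields, or carry multiplicity).


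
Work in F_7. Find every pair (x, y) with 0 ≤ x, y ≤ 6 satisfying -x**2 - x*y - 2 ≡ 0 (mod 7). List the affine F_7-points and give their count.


Affine F_7-points: {(1, 4), (2, 4), (3, 1), (4, 6), (5, 3), (6, 3)}; count = 6.

For each of the 49 pairs (x, y) ∈ F_7², evaluate f(x, y) mod 7. Record the zeros.
  x = 0: [0↦5, 1↦5, 2↦5, 3↦5, 4↦5, 5↦5, 6↦5]  zeros at y ∈ ∅
  x = 1: [0↦4, 1↦3, 2↦2, 3↦1, 4↦0, 5↦6, 6↦5]  zeros at y ∈ {4}
  x = 2: [0↦1, 1↦6, 2↦4, 3↦2, 4↦0, 5↦5, 6↦3]  zeros at y ∈ {4}
  x = 3: [0↦3, 1↦0, 2↦4, 3↦1, 4↦5, 5↦2, 6↦6]  zeros at y ∈ {1}
  x = 4: [0↦3, 1↦6, 2↦2, 3↦5, 4↦1, 5↦4, 6↦0]  zeros at y ∈ {6}
  x = 5: [0↦1, 1↦3, 2↦5, 3↦0, 4↦2, 5↦4, 6↦6]  zeros at y ∈ {3}
  x = 6: [0↦4, 1↦5, 2↦6, 3↦0, 4↦1, 5↦2, 6↦3]  zeros at y ∈ {3}
Collecting zeros: affine points = {(1, 4), (2, 4), (3, 1), (4, 6), (5, 3), (6, 3)}.
Total count |C(F_7)_aff| = 6.


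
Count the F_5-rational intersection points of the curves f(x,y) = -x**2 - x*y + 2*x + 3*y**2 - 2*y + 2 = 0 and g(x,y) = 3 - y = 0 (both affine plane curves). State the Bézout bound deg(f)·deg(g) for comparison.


Common zeros: ∅; count = 0; Bézout bound = 2.

deg(f) = 2, deg(g) = 1, so Bézout bound = 2.
Scan x ∈ F_5. For each x, list the y ∈ F_5 with f(x, y) ≡ 0 and those with g(x, y) ≡ 0 (mod 5); the common zeros in that column are the intersection.
  x = 0: f ≡ 0 at y ∈ {2}; g ≡ 0 at y ∈ {3}; common: ∅.
  x = 1: f ≡ 0 at y ∈ ∅; g ≡ 0 at y ∈ {3}; common: ∅.
  x = 2: f ≡ 0 at y ∈ ∅; g ≡ 0 at y ∈ {3}; common: ∅.
  x = 3: f ≡ 0 at y ∈ ∅; g ≡ 0 at y ∈ {3}; common: ∅.
  x = 4: f ≡ 0 at y ∈ ∅; g ≡ 0 at y ∈ {3}; common: ∅.
Collecting: common zeros = ∅, so the count is 0.
Comparison with the Bézout bound: 0 ≤ 2 = deg(f)·deg(g), as expected for curves with no common component (the affine F_5-count falls short of the bound because intersections may lie at infinity, over extension fields, or carry multiplicity).


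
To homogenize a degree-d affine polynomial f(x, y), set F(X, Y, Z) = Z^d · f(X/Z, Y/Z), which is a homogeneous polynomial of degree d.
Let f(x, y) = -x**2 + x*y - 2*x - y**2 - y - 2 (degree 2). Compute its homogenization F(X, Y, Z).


F(X, Y, Z) = -X**2 + X*Y - 2*X*Z - Y**2 - Y*Z - 2*Z**2

deg(f) = 2.
Substitute x = X/Z, y = Y/Z into f, then multiply by Z^2.
  monomial -1·x^2·y^0 ↦ -1·X^2·Y^0·Z^0.
  monomial 1·x^1·y^1 ↦ 1·X^1·Y^1·Z^0.
  monomial -2·x^1·y^0 ↦ -2·X^1·Y^0·Z^1.
  monomial -1·x^0·y^2 ↦ -1·X^0·Y^2·Z^0.
  monomial -1·x^0·y^1 ↦ -1·X^0·Y^1·Z^1.
  monomial -2·x^0·y^0 ↦ -2·X^0·Y^0·Z^2.
Collecting: F(X, Y, Z) = -X**2 + X*Y - 2*X*Z - Y**2 - Y*Z - 2*Z**2.


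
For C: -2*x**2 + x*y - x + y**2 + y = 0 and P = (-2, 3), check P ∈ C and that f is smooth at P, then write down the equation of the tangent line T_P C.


Tangent line at P: 10*x + 5*y + 5 = 0.

Step 1: f(-2, 3) = 0, so P lies on C.
Step 2: partial derivatives
  f_x(x, y) = -4*x + y - 1, f_y(x, y) = x + 2*y + 1.
  f_x(P) = 10, f_y(P) = 5 (gradient nonzero, so P is smooth).
Step 3: tangent line at P: 10·(x − -2) + 5·(y − 3) = 0.
Expanding: 10*x + 5*y + 5 = 0.


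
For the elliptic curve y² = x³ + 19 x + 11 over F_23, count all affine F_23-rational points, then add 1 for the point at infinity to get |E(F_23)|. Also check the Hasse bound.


Affine points = {(1, 10), (1, 13), (3, 7), (3, 16), (4, 6), (4, 17), (5, 1), (5, 22), (7, 2), (7, 21), (8, 10), (8, 13), (12, 9), (12, 14), (14, 10), (14, 13), (16, 8), (16, 15), (17, 7), (17, 16), (19, 3), (19, 20)}; affine count = 22; |E(F_23)| = 23.

Discriminant check: Δ ∝ 4a³ + 27b² = 4·19³ + 27·11² = 4·6859 + 27·121 ≡ 21 (mod 23). Nonzero ⇒ E is nonsingular.
For each x ∈ F_23, compute rhs = x³ + 19·x + 11 mod 23, then count y ∈ F_23 with y² ≡ rhs.
  x = 0: rhs = 11, matching y values: none (0 points).
  x = 1: rhs = 8, matching y values: 10, 13 (2 points).
  x = 2: rhs = 11, matching y values: none (0 points).
  x = 3: rhs = 3, matching y values: 7, 16 (2 points).
  x = 4: rhs = 13, matching y values: 6, 17 (2 points).
  x = 5: rhs = 1, matching y values: 1, 22 (2 points).
  x = 6: rhs = 19, matching y values: none (0 points).
  x = 7: rhs = 4, matching y values: 2, 21 (2 points).
  x = 8: rhs = 8, matching y values: 10, 13 (2 points).
  x = 9: rhs = 14, matching y values: none (0 points).
  x = 10: rhs = 5, matching y values: none (0 points).
  x = 11: rhs = 10, matching y values: none (0 points).
  x = 12: rhs = 12, matching y values: 9, 14 (2 points).
  x = 13: rhs = 17, matching y values: none (0 points).
  x = 14: rhs = 8, matching y values: 10, 13 (2 points).
  x = 15: rhs = 14, matching y values: none (0 points).
  x = 16: rhs = 18, matching y values: 8, 15 (2 points).
  x = 17: rhs = 3, matching y values: 7, 16 (2 points).
  x = 18: rhs = 21, matching y values: none (0 points).
  x = 19: rhs = 9, matching y values: 3, 20 (2 points).
  x = 20: rhs = 19, matching y values: none (0 points).
  x = 21: rhs = 11, matching y values: none (0 points).
  x = 22: rhs = 14, matching y values: none (0 points).
Total affine count: 22.
Full point count |E(F_23)| = 22 + 1 = 23.
Hasse bound: |23 − (23+1)| = |-1| = 1 ≤ 2√23 ≈ 9.5917 ✓.


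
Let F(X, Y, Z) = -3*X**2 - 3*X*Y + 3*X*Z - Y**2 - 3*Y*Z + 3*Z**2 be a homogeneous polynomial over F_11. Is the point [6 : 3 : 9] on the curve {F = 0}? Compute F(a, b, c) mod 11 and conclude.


F(6,3,9) ≡ 10 (mod 11); P is NOT on the curve.

Evaluate F(6, 3, 9) term-by-term (mod 11).
  -3*X**2 ↦ -3·36·1·1 = -108
  -3*X*Y ↦ -3·6·3·1 = -54
  3*X*Z ↦ 3·6·1·9 = 162
  -Y**2 ↦ -1·1·9·1 = -9
  -3*Y*Z ↦ -3·1·3·9 = -81
  3*Z**2 ↦ 3·1·1·81 = 243
Sum: F(6, 3, 9) = (-108) + (-54) + (162) + (-9) + (-81) + (243) = 153.
Reducing mod 11: 153 ≡ 10 (mod 11).
Since F(a, b, c) ≡ 10 ≠ 0 (mod 11), P does NOT lie on the curve.


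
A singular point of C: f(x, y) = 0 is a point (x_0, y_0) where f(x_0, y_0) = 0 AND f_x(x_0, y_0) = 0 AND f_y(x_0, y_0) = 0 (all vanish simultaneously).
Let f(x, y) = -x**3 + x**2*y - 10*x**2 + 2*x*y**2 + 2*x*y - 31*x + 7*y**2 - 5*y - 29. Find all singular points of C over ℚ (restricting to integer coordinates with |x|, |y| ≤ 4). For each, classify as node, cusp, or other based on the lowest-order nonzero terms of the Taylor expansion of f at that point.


Singular points: {(-3, 1)}; classification: cusp.

Compute partial derivatives:
  f_x = -3*x**2 + 2*x*y - 20*x + 2*y**2 + 2*y - 31.
  f_y = x**2 + 4*x*y + 2*x + 14*y - 5.
Scan x_0 ∈ {−4, ..., 4}. For each x_0, f_y(x_0, y) is a polynomial in y; find its integer roots y ∈ {−4, ..., 4}, then test f_x and f at those candidates.
  x = -4: f_y(-4, y) = 3 - 2*y; no integer root y with |y| ≤ 4.
  x = -3: f_y(-3, y) = 2*y - 2; vanishes at y ∈ {1}. (-3, 1): f_x = 0, f = 0 — SINGULAR.
  x = -2: f_y(-2, y) = 6*y - 5; no integer root y with |y| ≤ 4.
  x = -1: f_y(-1, y) = 10*y - 6; no integer root y with |y| ≤ 4.
  x = 0: f_y(0, y) = 14*y - 5; no integer root y with |y| ≤ 4.
  x = 1: f_y(1, y) = 18*y - 2; no integer root y with |y| ≤ 4.
  x = 2: f_y(2, y) = 22*y + 3; no integer root y with |y| ≤ 4.
  x = 3: f_y(3, y) = 26*y + 10; no integer root y with |y| ≤ 4.
  x = 4: f_y(4, y) = 30*y + 19; no integer root y with |y| ≤ 4.
Only singular point on the grid: (-3, 1).
Classify: substitute x = -3 + u, y = 1 + v and expand: f = -u**3 + u**2*v + 2*u*v**2 + v**2.
No constant or linear terms (consistent with a singular point). Quadratic part: v**2. Cubic part: -u**3 + u**2*v + 2*u*v**2.
The quadratic part v**2 is a perfect square, so there is a single (double) tangent line v = 0, i.e. y = 1. Restricting the cubic part to that line (v = 0) leaves -u**3 ≠ 0, so f is not divisible by v and the branch is v² ≈ u**3 to lowest order — this is a cusp.
Classification: cusp.


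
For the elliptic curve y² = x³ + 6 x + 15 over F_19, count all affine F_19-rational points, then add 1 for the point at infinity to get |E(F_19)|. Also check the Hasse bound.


Affine points = {(2, 4), (2, 15), (6, 1), (6, 18), (7, 1), (7, 18), (8, 9), (8, 10), (9, 0), (10, 7), (10, 12), (11, 5), (11, 14)}; affine count = 13; |E(F_19)| = 14.

Discriminant check: Δ ∝ 4a³ + 27b² = 4·6³ + 27·15² = 4·216 + 27·225 ≡ 4 (mod 19). Nonzero ⇒ E is nonsingular.
For each x ∈ F_19, compute rhs = x³ + 6·x + 15 mod 19, then count y ∈ F_19 with y² ≡ rhs.
  x = 0: rhs = 15, matching y values: none (0 points).
  x = 1: rhs = 3, matching y values: none (0 points).
  x = 2: rhs = 16, matching y values: 4, 15 (2 points).
  x = 3: rhs = 3, matching y values: none (0 points).
  x = 4: rhs = 8, matching y values: none (0 points).
  x = 5: rhs = 18, matching y values: none (0 points).
  x = 6: rhs = 1, matching y values: 1, 18 (2 points).
  x = 7: rhs = 1, matching y values: 1, 18 (2 points).
  x = 8: rhs = 5, matching y values: 9, 10 (2 points).
  x = 9: rhs = 0, matching y values: 0 (1 points).
  x = 10: rhs = 11, matching y values: 7, 12 (2 points).
  x = 11: rhs = 6, matching y values: 5, 14 (2 points).
  x = 12: rhs = 10, matching y values: none (0 points).
  x = 13: rhs = 10, matching y values: none (0 points).
  x = 14: rhs = 12, matching y values: none (0 points).
  x = 15: rhs = 3, matching y values: none (0 points).
  x = 16: rhs = 8, matching y values: none (0 points).
  x = 17: rhs = 14, matching y values: none (0 points).
  x = 18: rhs = 8, matching y values: none (0 points).
Total affine count: 13.
Full point count |E(F_19)| = 13 + 1 = 14.
Hasse bound: |14 − (19+1)| = |-6| = 6 ≤ 2√19 ≈ 8.7178 ✓.


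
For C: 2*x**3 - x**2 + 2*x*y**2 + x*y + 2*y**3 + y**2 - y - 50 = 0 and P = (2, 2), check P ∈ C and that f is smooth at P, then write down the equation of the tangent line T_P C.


Tangent line at P: 30*x + 45*y - 150 = 0.

Step 1: f(2, 2) = 0, so P lies on C.
Step 2: partial derivatives
  f_x(x, y) = 6*x**2 - 2*x + 2*y**2 + y, f_y(x, y) = 4*x*y + x + 6*y**2 + 2*y - 1.
  f_x(P) = 30, f_y(P) = 45 (gradient nonzero, so P is smooth).
Step 3: tangent line at P: 30·(x − 2) + 45·(y − 2) = 0.
Expanding: 30*x + 45*y - 150 = 0.


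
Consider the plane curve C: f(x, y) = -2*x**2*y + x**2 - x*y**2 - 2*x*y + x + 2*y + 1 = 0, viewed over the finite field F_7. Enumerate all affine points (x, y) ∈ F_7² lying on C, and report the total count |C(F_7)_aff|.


Affine F_7-points: {(0, 3), (1, 1), (1, 4), (2, 0), (2, 2), (4, 0), (4, 1), (5, 2), (5, 6), (6, 6)}; count = 10.

For each of the 49 pairs (x, y) ∈ F_7², evaluate f(x, y) mod 7. Record the zeros.
  x = 0: [0↦1, 1↦3, 2↦5, 3↦0, 4↦2, 5↦4, 6↦6]  zeros at y ∈ {3}
  x = 1: [0↦3, 1↦0, 2↦2, 3↦2, 4↦0, 5↦3, 6↦4]  zeros at y ∈ {1, 4}
  x = 2: [0↦0, 1↦2, 2↦0, 3↦1, 4↦5, 5↦5, 6↦1]  zeros at y ∈ {0, 2}
  x = 3: [0↦6, 1↦2, 2↦6, 3↦4, 4↦3, 5↦3, 6↦4]  zeros at y ∈ ∅
  x = 4: [0↦0, 1↦0, 2↦6, 3↦4, 4↦1, 5↦4, 6↦6]  zeros at y ∈ {0, 1}
  x = 5: [0↦3, 1↦3, 2↦0, 3↦1, 4↦6, 5↦1, 6↦0]  zeros at y ∈ {2, 6}
  x = 6: [0↦1, 1↦4, 2↦2, 3↦2, 4↦4, 5↦1, 6↦0]  zeros at y ∈ {6}
Collecting zeros: affine points = {(0, 3), (1, 1), (1, 4), (2, 0), (2, 2), (4, 0), (4, 1), (5, 2), (5, 6), (6, 6)}.
Total count |C(F_7)_aff| = 10.


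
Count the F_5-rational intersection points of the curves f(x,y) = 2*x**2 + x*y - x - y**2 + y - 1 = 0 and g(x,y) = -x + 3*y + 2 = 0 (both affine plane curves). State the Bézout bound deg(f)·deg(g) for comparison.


Common zeros: {(2, 0)}; count = 1; Bézout bound = 2.

deg(f) = 2, deg(g) = 1, so Bézout bound = 2.
Scan x ∈ F_5. For each x, list the y ∈ F_5 with f(x, y) ≡ 0 and those with g(x, y) ≡ 0 (mod 5); the common zeros in that column are the intersection.
  x = 0: f ≡ 0 at y ∈ ∅; g ≡ 0 at y ∈ {1}; common: ∅.
  x = 1: f ≡ 0 at y ∈ {0, 2}; g ≡ 0 at y ∈ {3}; common: ∅.
  x = 2: f ≡ 0 at y ∈ {0, 3}; g ≡ 0 at y ∈ {0}; common: {0}.
  x = 3: f ≡ 0 at y ∈ ∅; g ≡ 0 at y ∈ {2}; common: ∅.
  x = 4: f ≡ 0 at y ∈ ∅; g ≡ 0 at y ∈ {4}; common: ∅.
Collecting: common zeros = {(2, 0)}, so the count is 1.
Comparison with the Bézout bound: 1 ≤ 2 = deg(f)·deg(g), as expected for curves with no common component (the affine F_5-count falls short of the bound because intersections may lie at infinity, over extension fields, or carry multiplicity).


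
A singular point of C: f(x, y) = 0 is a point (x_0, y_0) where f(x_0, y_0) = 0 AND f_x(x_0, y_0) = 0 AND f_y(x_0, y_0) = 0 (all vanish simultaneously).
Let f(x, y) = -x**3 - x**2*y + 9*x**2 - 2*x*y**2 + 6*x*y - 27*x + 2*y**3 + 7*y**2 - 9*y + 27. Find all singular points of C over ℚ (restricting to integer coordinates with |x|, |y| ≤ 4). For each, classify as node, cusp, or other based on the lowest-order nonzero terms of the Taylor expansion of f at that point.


Singular points: {(3, 0)}; classification: cusp.

Compute partial derivatives:
  f_x = -3*x**2 - 2*x*y + 18*x - 2*y**2 + 6*y - 27.
  f_y = -x**2 - 4*x*y + 6*x + 6*y**2 + 14*y - 9.
Scan x_0 ∈ {−4, ..., 4}. For each x_0, f_y(x_0, y) is a polynomial in y; find its integer roots y ∈ {−4, ..., 4}, then test f_x and f at those candidates.
  x = -4: f_y(-4, y) = 6*y**2 + 30*y - 49; no integer root y with |y| ≤ 4.
  x = -3: f_y(-3, y) = 6*y**2 + 26*y - 36; no integer root y with |y| ≤ 4.
  x = -2: f_y(-2, y) = 6*y**2 + 22*y - 25; no integer root y with |y| ≤ 4.
  x = -1: f_y(-1, y) = 6*y**2 + 18*y - 16; no integer root y with |y| ≤ 4.
  x = 0: f_y(0, y) = 6*y**2 + 14*y - 9; no integer root y with |y| ≤ 4.
  x = 1: f_y(1, y) = 6*y**2 + 10*y - 4; vanishes at y ∈ {-2}. (1, -2): f_x = -28 ≠ 0.
  x = 2: f_y(2, y) = 6*y**2 + 6*y - 1; no integer root y with |y| ≤ 4.
  x = 3: f_y(3, y) = 6*y**2 + 2*y; vanishes at y ∈ {0}. (3, 0): f_x = 0, f = 0 — SINGULAR.
  x = 4: f_y(4, y) = 6*y**2 - 2*y - 1; no integer root y with |y| ≤ 4.
Only singular point on the grid: (3, 0).
Classify: substitute x = 3 + u, y = 0 + v and expand: f = -u**3 - u**2*v - 2*u*v**2 + 2*v**3 + v**2.
No constant or linear terms (consistent with a singular point). Quadratic part: v**2. Cubic part: -u**3 - u**2*v - 2*u*v**2 + 2*v**3.
The quadratic part v**2 is a perfect square, so there is a single (double) tangent line v = 0, i.e. y = 0. Restricting the cubic part to that line (v = 0) leaves -u**3 ≠ 0, so f is not divisible by v and the branch is v² ≈ u**3 to lowest order — this is a cusp.
Classification: cusp.


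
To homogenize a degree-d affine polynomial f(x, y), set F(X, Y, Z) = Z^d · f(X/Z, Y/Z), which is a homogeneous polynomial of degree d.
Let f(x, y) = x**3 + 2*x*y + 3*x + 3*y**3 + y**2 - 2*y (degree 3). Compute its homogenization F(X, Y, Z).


F(X, Y, Z) = X**3 + 2*X*Y*Z + 3*X*Z**2 + 3*Y**3 + Y**2*Z - 2*Y*Z**2

deg(f) = 3.
Substitute x = X/Z, y = Y/Z into f, then multiply by Z^3.
  monomial 1·x^3·y^0 ↦ 1·X^3·Y^0·Z^0.
  monomial 2·x^1·y^1 ↦ 2·X^1·Y^1·Z^1.
  monomial 3·x^1·y^0 ↦ 3·X^1·Y^0·Z^2.
  monomial 3·x^0·y^3 ↦ 3·X^0·Y^3·Z^0.
  monomial 1·x^0·y^2 ↦ 1·X^0·Y^2·Z^1.
  monomial -2·x^0·y^1 ↦ -2·X^0·Y^1·Z^2.
Collecting: F(X, Y, Z) = X**3 + 2*X*Y*Z + 3*X*Z**2 + 3*Y**3 + Y**2*Z - 2*Y*Z**2.


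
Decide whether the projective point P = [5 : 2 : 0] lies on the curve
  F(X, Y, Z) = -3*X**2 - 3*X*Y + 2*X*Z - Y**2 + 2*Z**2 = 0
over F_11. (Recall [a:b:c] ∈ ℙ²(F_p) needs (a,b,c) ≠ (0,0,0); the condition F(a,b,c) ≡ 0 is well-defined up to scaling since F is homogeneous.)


F(5,2,0) ≡ 1 (mod 11); P is NOT on the curve.

Evaluate F(5, 2, 0) term-by-term (mod 11).
  -3*X**2 ↦ -3·25·1·1 = -75
  -3*X*Y ↦ -3·5·2·1 = -30
  2*X*Z ↦ 2·5·1·0 = 0
  -Y**2 ↦ -1·1·4·1 = -4
  2*Z**2 ↦ 2·1·1·0 = 0
Sum: F(5, 2, 0) = (-75) + (-30) + (0) + (-4) + (0) = -109.
Reducing mod 11: -109 ≡ 1 (mod 11).
Since F(a, b, c) ≡ 1 ≠ 0 (mod 11), P does NOT lie on the curve.


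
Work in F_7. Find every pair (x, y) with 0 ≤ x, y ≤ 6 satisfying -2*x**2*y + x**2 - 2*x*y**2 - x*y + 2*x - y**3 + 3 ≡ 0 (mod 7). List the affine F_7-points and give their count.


Affine F_7-points: {(1, 1), (3, 2), (3, 3), (4, 6), (5, 1), (5, 4), (5, 6), (6, 2)}; count = 8.

For each of the 49 pairs (x, y) ∈ F_7², evaluate f(x, y) mod 7. Record the zeros.
  x = 0: [0↦3, 1↦2, 2↦2, 3↦4, 4↦2, 5↦4, 6↦4]  zeros at y ∈ ∅
  x = 1: [0↦6, 1↦0, 2↦5, 3↦1, 4↦3, 5↦5, 6↦1]  zeros at y ∈ {1}
  x = 2: [0↦4, 1↦3, 2↦2, 3↦2, 4↦4, 5↦2, 6↦4]  zeros at y ∈ ∅
  x = 3: [0↦4, 1↦4, 2↦0, 3↦0, 4↦5, 5↦2, 6↦6]  zeros at y ∈ {2, 3}
  x = 4: [0↦6, 1↦3, 2↦6, 3↦2, 4↦6, 5↦5, 6↦0]  zeros at y ∈ {6}
  x = 5: [0↦3, 1↦0, 2↦6, 3↦1, 4↦0, 5↦4, 6↦0]  zeros at y ∈ {1, 4, 6}
  x = 6: [0↦2, 1↦2, 2↦0, 3↦4, 4↦1, 5↦6, 6↦6]  zeros at y ∈ {2}
Collecting zeros: affine points = {(1, 1), (3, 2), (3, 3), (4, 6), (5, 1), (5, 4), (5, 6), (6, 2)}.
Total count |C(F_7)_aff| = 8.


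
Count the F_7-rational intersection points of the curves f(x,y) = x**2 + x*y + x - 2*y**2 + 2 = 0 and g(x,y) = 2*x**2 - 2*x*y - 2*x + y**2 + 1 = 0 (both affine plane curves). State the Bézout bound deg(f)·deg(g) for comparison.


Common zeros: ∅; count = 0; Bézout bound = 4.

deg(f) = 2, deg(g) = 2, so Bézout bound = 4.
Scan x ∈ F_7. For each x, list the y ∈ F_7 with f(x, y) ≡ 0 and those with g(x, y) ≡ 0 (mod 7); the common zeros in that column are the intersection.
  x = 0: f ≡ 0 at y ∈ {1, 6}; g ≡ 0 at y ∈ ∅; common: ∅.
  x = 1: f ≡ 0 at y ∈ ∅; g ≡ 0 at y ∈ {1}; common: ∅.
  x = 2: f ≡ 0 at y ∈ ∅; g ≡ 0 at y ∈ ∅; common: ∅.
  x = 3: f ≡ 0 at y ∈ {0, 5}; g ≡ 0 at y ∈ ∅; common: ∅.
  x = 4: f ≡ 0 at y ∈ ∅; g ≡ 0 at y ∈ ∅; common: ∅.
  x = 5: f ≡ 0 at y ∈ {1, 5}; g ≡ 0 at y ∈ ∅; common: ∅.
  x = 6: f ≡ 0 at y ∈ ∅; g ≡ 0 at y ∈ ∅; common: ∅.
Collecting: common zeros = ∅, so the count is 0.
Comparison with the Bézout bound: 0 ≤ 4 = deg(f)·deg(g), as expected for curves with no common component (the affine F_7-count falls short of the bound because intersections may lie at infinity, over extension fields, or carry multiplicity).


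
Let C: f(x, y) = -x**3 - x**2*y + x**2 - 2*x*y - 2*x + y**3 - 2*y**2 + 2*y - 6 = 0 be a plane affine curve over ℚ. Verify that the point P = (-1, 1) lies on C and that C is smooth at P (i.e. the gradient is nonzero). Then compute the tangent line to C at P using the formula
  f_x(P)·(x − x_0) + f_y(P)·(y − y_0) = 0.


Tangent line at P: -7*x + 2*y - 9 = 0.

Step 1: f(-1, 1) = 0, so P lies on C.
Step 2: partial derivatives
  f_x(x, y) = -3*x**2 - 2*x*y + 2*x - 2*y - 2, f_y(x, y) = -x**2 - 2*x + 3*y**2 - 4*y + 2.
  f_x(P) = -7, f_y(P) = 2 (gradient nonzero, so P is smooth).
Step 3: tangent line at P: -7·(x − -1) + 2·(y − 1) = 0.
Expanding: -7*x + 2*y - 9 = 0.


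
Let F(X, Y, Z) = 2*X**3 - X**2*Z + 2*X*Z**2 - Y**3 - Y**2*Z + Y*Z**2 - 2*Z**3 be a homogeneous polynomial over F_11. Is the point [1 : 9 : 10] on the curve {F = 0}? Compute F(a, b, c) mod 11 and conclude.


F(1,9,10) ≡ 6 (mod 11); P is NOT on the curve.

Evaluate F(1, 9, 10) term-by-term (mod 11).
  2*X**3 ↦ 2·1·1·1 = 2
  -X**2*Z ↦ -1·1·1·10 = -10
  2*X*Z**2 ↦ 2·1·1·100 = 200
  -Y**3 ↦ -1·1·729·1 = -729
  -Y**2*Z ↦ -1·1·81·10 = -810
  Y*Z**2 ↦ 1·1·9·100 = 900
  -2*Z**3 ↦ -2·1·1·1000 = -2000
Sum: F(1, 9, 10) = (2) + (-10) + (200) + (-729) + (-810) + (900) + (-2000) = -2447.
Reducing mod 11: -2447 ≡ 6 (mod 11).
Since F(a, b, c) ≡ 6 ≠ 0 (mod 11), P does NOT lie on the curve.


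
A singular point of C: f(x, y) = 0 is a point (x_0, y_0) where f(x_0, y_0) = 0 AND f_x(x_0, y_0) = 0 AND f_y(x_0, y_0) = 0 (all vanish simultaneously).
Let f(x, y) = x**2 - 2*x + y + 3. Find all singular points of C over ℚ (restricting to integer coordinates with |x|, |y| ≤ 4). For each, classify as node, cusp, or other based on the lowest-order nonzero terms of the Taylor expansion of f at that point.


No singular points in the scanned grid; C is smooth there.

Compute partial derivatives:
  f_x = 2*x - 2.
  f_y = 1.
f_y = 1 is a nonzero constant, so f_y never vanishes: no point (x, y) can satisfy f = f_x = f_y = 0. In particular no (x, y) ∈ {−4, ..., 4}² is singular; the curve is smooth.


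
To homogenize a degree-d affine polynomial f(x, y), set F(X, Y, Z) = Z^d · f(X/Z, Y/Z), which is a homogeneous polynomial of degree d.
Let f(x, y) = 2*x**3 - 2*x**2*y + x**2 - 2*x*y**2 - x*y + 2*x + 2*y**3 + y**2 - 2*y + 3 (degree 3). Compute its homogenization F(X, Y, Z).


F(X, Y, Z) = 2*X**3 - 2*X**2*Y + X**2*Z - 2*X*Y**2 - X*Y*Z + 2*X*Z**2 + 2*Y**3 + Y**2*Z - 2*Y*Z**2 + 3*Z**3

deg(f) = 3.
Substitute x = X/Z, y = Y/Z into f, then multiply by Z^3.
  monomial 2·x^3·y^0 ↦ 2·X^3·Y^0·Z^0.
  monomial -2·x^2·y^1 ↦ -2·X^2·Y^1·Z^0.
  monomial 1·x^2·y^0 ↦ 1·X^2·Y^0·Z^1.
  monomial -2·x^1·y^2 ↦ -2·X^1·Y^2·Z^0.
  monomial -1·x^1·y^1 ↦ -1·X^1·Y^1·Z^1.
  monomial 2·x^1·y^0 ↦ 2·X^1·Y^0·Z^2.
  monomial 2·x^0·y^3 ↦ 2·X^0·Y^3·Z^0.
  monomial 1·x^0·y^2 ↦ 1·X^0·Y^2·Z^1.
  monomial -2·x^0·y^1 ↦ -2·X^0·Y^1·Z^2.
  monomial 3·x^0·y^0 ↦ 3·X^0·Y^0·Z^3.
Collecting: F(X, Y, Z) = 2*X**3 - 2*X**2*Y + X**2*Z - 2*X*Y**2 - X*Y*Z + 2*X*Z**2 + 2*Y**3 + Y**2*Z - 2*Y*Z**2 + 3*Z**3.


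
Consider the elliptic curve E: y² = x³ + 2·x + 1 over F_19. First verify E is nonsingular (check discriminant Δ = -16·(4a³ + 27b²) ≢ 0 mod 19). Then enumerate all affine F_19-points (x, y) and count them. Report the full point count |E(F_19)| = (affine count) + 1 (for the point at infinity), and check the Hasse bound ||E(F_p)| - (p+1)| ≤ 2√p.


Affine points = {(0, 1), (0, 18), (1, 2), (1, 17), (4, 4), (4, 15), (6, 1), (6, 18), (7, 4), (7, 15), (8, 4), (8, 15), (9, 8), (9, 11), (11, 9), (11, 10), (12, 9), (12, 10), (13, 1), (13, 18), (15, 9), (15, 10), (16, 5), (16, 14), (18, 6), (18, 13)}; affine count = 26; |E(F_19)| = 27.

Discriminant check: Δ ∝ 4a³ + 27b² = 4·2³ + 27·1² = 4·8 + 27·1 ≡ 2 (mod 19). Nonzero ⇒ E is nonsingular.
For each x ∈ F_19, compute rhs = x³ + 2·x + 1 mod 19, then count y ∈ F_19 with y² ≡ rhs.
  x = 0: rhs = 1, matching y values: 1, 18 (2 points).
  x = 1: rhs = 4, matching y values: 2, 17 (2 points).
  x = 2: rhs = 13, matching y values: none (0 points).
  x = 3: rhs = 15, matching y values: none (0 points).
  x = 4: rhs = 16, matching y values: 4, 15 (2 points).
  x = 5: rhs = 3, matching y values: none (0 points).
  x = 6: rhs = 1, matching y values: 1, 18 (2 points).
  x = 7: rhs = 16, matching y values: 4, 15 (2 points).
  x = 8: rhs = 16, matching y values: 4, 15 (2 points).
  x = 9: rhs = 7, matching y values: 8, 11 (2 points).
  x = 10: rhs = 14, matching y values: none (0 points).
  x = 11: rhs = 5, matching y values: 9, 10 (2 points).
  x = 12: rhs = 5, matching y values: 9, 10 (2 points).
  x = 13: rhs = 1, matching y values: 1, 18 (2 points).
  x = 14: rhs = 18, matching y values: none (0 points).
  x = 15: rhs = 5, matching y values: 9, 10 (2 points).
  x = 16: rhs = 6, matching y values: 5, 14 (2 points).
  x = 17: rhs = 8, matching y values: none (0 points).
  x = 18: rhs = 17, matching y values: 6, 13 (2 points).
Total affine count: 26.
Full point count |E(F_19)| = 26 + 1 = 27.
Hasse bound: |27 − (19+1)| = |7| = 7 ≤ 2√19 ≈ 8.7178 ✓.
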